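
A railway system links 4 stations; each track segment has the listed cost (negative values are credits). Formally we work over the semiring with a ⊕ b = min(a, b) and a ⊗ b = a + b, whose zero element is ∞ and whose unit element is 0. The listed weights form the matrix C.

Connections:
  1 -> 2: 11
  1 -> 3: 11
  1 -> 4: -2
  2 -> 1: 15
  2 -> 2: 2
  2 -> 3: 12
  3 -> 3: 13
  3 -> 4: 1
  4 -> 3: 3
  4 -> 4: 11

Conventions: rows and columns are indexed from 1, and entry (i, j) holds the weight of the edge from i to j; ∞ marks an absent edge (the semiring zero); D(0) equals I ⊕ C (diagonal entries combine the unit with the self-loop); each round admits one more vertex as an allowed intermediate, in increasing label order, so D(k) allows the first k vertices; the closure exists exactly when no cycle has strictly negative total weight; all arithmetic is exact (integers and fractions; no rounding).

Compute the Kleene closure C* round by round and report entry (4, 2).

D(0):
  [0, 11, 11, -2]
  [15, 0, 12, ∞]
  [∞, ∞, 0, 1]
  [∞, ∞, 3, 0]
D(1):
  [0, 11, 11, -2]
  [15, 0, 12, 13]
  [∞, ∞, 0, 1]
  [∞, ∞, 3, 0]
D(2):
  [0, 11, 11, -2]
  [15, 0, 12, 13]
  [∞, ∞, 0, 1]
  [∞, ∞, 3, 0]
D(3):
  [0, 11, 11, -2]
  [15, 0, 12, 13]
  [∞, ∞, 0, 1]
  [∞, ∞, 3, 0]
D(4):
  [0, 11, 1, -2]
  [15, 0, 12, 13]
  [∞, ∞, 0, 1]
  [∞, ∞, 3, 0]
Answer: C*[4][2] = ∞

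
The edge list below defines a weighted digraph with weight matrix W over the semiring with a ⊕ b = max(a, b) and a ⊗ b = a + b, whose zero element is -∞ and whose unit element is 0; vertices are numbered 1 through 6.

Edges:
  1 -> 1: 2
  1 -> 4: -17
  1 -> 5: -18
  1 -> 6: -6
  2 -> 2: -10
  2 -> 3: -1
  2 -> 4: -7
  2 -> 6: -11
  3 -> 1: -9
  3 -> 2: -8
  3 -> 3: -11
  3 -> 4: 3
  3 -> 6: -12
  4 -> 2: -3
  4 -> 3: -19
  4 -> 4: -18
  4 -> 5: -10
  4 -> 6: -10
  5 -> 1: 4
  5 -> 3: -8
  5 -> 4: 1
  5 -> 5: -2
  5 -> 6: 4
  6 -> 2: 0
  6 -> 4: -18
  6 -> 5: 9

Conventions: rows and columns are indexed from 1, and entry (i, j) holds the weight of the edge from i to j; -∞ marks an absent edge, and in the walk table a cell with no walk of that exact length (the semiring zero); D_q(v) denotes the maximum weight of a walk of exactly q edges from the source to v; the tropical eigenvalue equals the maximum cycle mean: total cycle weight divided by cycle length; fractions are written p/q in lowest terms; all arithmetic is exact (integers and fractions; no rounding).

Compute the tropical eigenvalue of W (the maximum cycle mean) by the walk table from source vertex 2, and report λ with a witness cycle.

q=0: [-∞, 0, -∞, -∞, -∞, -∞]
q=1: [-∞, -10, -1, -7, -∞, -11]
q=2: [-10, -9, -11, 2, -2, -13]
q=3: [2, -1, -10, -1, -4, 2]
q=4: [4, 2, -2, -3, 11, 0]
q=5: [15, 0, 3, 12, 9, 15]
q=6: [17, 15, 1, 10, 24, 13]
Optimal cycle mean attained by: cycle 5->6->5, total 4 + 9, length 2.
Answer: λ = 13/2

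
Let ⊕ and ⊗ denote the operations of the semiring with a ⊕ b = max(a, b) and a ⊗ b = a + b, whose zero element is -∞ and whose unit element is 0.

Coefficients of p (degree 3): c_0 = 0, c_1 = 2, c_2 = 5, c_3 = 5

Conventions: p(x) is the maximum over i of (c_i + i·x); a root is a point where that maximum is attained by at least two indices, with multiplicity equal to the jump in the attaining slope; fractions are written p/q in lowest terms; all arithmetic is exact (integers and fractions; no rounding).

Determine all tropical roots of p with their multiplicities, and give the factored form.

hull edge (i=0, c=0) to (i=2, c=5): slope 5/2, span 2
hull edge (i=2, c=5) to (i=3, c=5): slope 0, span 1
Factored form: p(x) = 5 ⊗ (x ⊕ (-5/2)) ⊗ (x ⊕ (-5/2)) ⊗ (x ⊕ 0)
Answer: roots = -5/2 (mult 2), 0 (mult 1)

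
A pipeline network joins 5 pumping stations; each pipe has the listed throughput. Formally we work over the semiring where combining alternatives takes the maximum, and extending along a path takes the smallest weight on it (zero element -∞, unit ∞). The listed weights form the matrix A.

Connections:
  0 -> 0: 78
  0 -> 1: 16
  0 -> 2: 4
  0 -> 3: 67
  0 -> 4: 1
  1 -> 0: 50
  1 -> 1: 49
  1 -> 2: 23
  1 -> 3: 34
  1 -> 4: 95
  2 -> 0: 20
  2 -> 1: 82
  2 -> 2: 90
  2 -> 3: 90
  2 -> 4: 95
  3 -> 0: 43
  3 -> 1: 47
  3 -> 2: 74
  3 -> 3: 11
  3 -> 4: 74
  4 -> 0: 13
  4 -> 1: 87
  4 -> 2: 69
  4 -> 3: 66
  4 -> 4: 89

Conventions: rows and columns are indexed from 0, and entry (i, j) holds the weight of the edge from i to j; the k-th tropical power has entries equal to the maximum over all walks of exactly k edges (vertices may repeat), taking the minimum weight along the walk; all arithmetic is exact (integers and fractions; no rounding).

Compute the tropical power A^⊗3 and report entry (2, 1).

A^⊗2:
  [78, 47, 67, 67, 67]
  [50, 87, 69, 66, 89]
  [50, 87, 90, 90, 90]
  [47, 74, 74, 74, 74]
  [50, 87, 69, 69, 89]
A^⊗3:
  [78, 67, 67, 67, 67]
  [50, 87, 69, 69, 89]
  [50, 87, 90, 90, 90]
  [50, 74, 74, 74, 74]
  [50, 87, 69, 69, 89]
Key observation: the optimum is the walk 2->2->4->1, with weight 90 min 95 min 87 = 87.
Optimal value attained by: walk 2->2->4->1.
Answer: (A^⊗3)[2][1] = 87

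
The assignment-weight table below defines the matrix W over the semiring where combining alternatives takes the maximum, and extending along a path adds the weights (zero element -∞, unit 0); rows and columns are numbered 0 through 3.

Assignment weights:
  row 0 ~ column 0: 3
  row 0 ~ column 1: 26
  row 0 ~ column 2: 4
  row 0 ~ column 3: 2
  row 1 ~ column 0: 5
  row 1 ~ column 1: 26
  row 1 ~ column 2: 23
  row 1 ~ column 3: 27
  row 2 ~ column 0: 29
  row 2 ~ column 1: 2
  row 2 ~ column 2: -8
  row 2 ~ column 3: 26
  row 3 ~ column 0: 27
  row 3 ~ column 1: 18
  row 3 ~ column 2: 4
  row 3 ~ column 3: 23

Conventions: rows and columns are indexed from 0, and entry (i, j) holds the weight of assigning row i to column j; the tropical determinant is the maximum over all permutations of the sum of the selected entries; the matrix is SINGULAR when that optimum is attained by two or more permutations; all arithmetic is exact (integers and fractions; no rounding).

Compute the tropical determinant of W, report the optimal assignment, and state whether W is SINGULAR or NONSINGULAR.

σ = (0, 1, 2, 3): 3 + 26 + (-8) + 23 = 44
σ = (0, 1, 3, 2): 3 + 26 + 26 + 4 = 59
σ = (0, 2, 1, 3): 3 + 23 + 2 + 23 = 51
σ = (0, 2, 3, 1): 3 + 23 + 26 + 18 = 70
σ = (0, 3, 1, 2): 3 + 27 + 2 + 4 = 36
σ = (0, 3, 2, 1): 3 + 27 + (-8) + 18 = 40
σ = (1, 0, 2, 3): 26 + 5 + (-8) + 23 = 46
σ = (1, 0, 3, 2): 26 + 5 + 26 + 4 = 61
σ = (1, 2, 0, 3): 26 + 23 + 29 + 23 = 101
σ = (1, 2, 3, 0): 26 + 23 + 26 + 27 = 102
σ = (1, 3, 0, 2): 26 + 27 + 29 + 4 = 86
σ = (1, 3, 2, 0): 26 + 27 + (-8) + 27 = 72
σ = (2, 0, 1, 3): 4 + 5 + 2 + 23 = 34
σ = (2, 0, 3, 1): 4 + 5 + 26 + 18 = 53
σ = (2, 1, 0, 3): 4 + 26 + 29 + 23 = 82
σ = (2, 1, 3, 0): 4 + 26 + 26 + 27 = 83
σ = (2, 3, 0, 1): 4 + 27 + 29 + 18 = 78
σ = (2, 3, 1, 0): 4 + 27 + 2 + 27 = 60
σ = (3, 0, 1, 2): 2 + 5 + 2 + 4 = 13
σ = (3, 0, 2, 1): 2 + 5 + (-8) + 18 = 17
σ = (3, 1, 0, 2): 2 + 26 + 29 + 4 = 61
σ = (3, 1, 2, 0): 2 + 26 + (-8) + 27 = 47
σ = (3, 2, 0, 1): 2 + 23 + 29 + 18 = 72
σ = (3, 2, 1, 0): 2 + 23 + 2 + 27 = 54
Optimal value attained by: σ = (1, 2, 3, 0).
Answer: det⊕(W) = 102; verdict: NONSINGULAR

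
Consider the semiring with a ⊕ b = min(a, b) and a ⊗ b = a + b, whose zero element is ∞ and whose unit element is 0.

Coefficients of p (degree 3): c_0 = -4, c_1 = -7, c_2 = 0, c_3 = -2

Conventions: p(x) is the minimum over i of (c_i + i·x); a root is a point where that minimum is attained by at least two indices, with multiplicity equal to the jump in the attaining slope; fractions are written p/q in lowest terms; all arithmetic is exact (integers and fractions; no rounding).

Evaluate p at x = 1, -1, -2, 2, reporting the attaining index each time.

p(1) = min(-4+0·1=-4, -7+1·1=-6, 0+2·1=2, -2+3·1=1) = -6 (attained by i=1)
p(-1) = min(-4+0·(-1)=-4, -7+1·(-1)=-8, 0+2·(-1)=-2, -2+3·(-1)=-5) = -8 (attained by i=1)
p(-2) = min(-4+0·(-2)=-4, -7+1·(-2)=-9, 0+2·(-2)=-4, -2+3·(-2)=-8) = -9 (attained by i=1)
p(2) = min(-4+0·2=-4, -7+1·2=-5, 0+2·2=4, -2+3·2=4) = -5 (attained by i=1)
Answer: p(1) = -6; p(-1) = -8; p(-2) = -9; p(2) = -5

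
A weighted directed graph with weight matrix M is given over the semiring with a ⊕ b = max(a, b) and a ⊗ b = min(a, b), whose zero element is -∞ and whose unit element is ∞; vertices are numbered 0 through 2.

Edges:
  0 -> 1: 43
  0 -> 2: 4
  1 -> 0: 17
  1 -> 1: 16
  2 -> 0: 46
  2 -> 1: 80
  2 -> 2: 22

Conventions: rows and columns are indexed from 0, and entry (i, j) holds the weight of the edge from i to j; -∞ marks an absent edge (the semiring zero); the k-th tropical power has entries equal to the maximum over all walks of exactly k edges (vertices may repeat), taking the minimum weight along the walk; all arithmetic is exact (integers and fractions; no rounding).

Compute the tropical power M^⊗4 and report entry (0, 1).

M^⊗2:
  [17, 16, 4]
  [16, 17, 4]
  [22, 43, 22]
M^⊗3:
  [16, 17, 4]
  [17, 16, 4]
  [22, 22, 22]
M^⊗4:
  [17, 16, 4]
  [16, 17, 4]
  [22, 22, 22]
Key observation: the optimum is the walk 0->1->0->1->1, with weight 43 min 17 min 43 min 16 = 16.
Optimal value attained by: walk 0->1->0->1->1.
Answer: (M^⊗4)[0][1] = 16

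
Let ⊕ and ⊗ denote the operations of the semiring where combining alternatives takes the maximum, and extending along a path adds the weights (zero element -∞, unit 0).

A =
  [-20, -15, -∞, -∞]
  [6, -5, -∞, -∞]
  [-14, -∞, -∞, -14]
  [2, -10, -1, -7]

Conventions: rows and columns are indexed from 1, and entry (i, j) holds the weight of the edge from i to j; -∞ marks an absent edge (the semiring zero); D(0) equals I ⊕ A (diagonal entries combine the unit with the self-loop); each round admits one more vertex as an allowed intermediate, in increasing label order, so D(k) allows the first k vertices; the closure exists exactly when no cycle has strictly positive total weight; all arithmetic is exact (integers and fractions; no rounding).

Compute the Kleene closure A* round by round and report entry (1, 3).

D(0):
  [0, -15, -∞, -∞]
  [6, 0, -∞, -∞]
  [-14, -∞, 0, -14]
  [2, -10, -1, 0]
D(1):
  [0, -15, -∞, -∞]
  [6, 0, -∞, -∞]
  [-14, -29, 0, -14]
  [2, -10, -1, 0]
D(2):
  [0, -15, -∞, -∞]
  [6, 0, -∞, -∞]
  [-14, -29, 0, -14]
  [2, -10, -1, 0]
D(3):
  [0, -15, -∞, -∞]
  [6, 0, -∞, -∞]
  [-14, -29, 0, -14]
  [2, -10, -1, 0]
D(4):
  [0, -15, -∞, -∞]
  [6, 0, -∞, -∞]
  [-12, -24, 0, -14]
  [2, -10, -1, 0]
Answer: A*[1][3] = -∞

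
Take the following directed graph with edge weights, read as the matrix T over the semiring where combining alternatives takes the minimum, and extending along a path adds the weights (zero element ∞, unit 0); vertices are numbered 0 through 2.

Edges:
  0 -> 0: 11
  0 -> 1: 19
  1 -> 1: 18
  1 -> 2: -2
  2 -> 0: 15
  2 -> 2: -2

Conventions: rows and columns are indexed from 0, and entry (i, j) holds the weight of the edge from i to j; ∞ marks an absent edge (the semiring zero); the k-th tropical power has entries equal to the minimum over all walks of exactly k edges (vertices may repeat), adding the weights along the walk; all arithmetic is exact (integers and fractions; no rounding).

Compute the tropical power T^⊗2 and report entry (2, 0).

T^⊗2:
  [22, 30, 17]
  [13, 36, -4]
  [13, 34, -4]
Key observation: the optimum is the walk 2->2->0, with weight (-2) + 15 = 13.
Optimal value attained by: walk 2->2->0.
Answer: (T^⊗2)[2][0] = 13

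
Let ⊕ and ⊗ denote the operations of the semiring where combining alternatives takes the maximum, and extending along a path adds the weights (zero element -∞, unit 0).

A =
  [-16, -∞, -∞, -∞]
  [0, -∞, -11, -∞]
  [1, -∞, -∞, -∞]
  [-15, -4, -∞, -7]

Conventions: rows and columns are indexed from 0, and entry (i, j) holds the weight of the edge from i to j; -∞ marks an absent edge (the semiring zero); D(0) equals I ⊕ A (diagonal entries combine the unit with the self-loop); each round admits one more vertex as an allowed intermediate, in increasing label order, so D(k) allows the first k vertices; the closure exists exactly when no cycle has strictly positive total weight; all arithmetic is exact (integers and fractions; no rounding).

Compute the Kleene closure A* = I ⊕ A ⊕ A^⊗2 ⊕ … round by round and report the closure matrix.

D(0):
  [0, -∞, -∞, -∞]
  [0, 0, -11, -∞]
  [1, -∞, 0, -∞]
  [-15, -4, -∞, 0]
D(1):
  [0, -∞, -∞, -∞]
  [0, 0, -11, -∞]
  [1, -∞, 0, -∞]
  [-15, -4, -∞, 0]
D(2):
  [0, -∞, -∞, -∞]
  [0, 0, -11, -∞]
  [1, -∞, 0, -∞]
  [-4, -4, -15, 0]
D(3):
  [0, -∞, -∞, -∞]
  [0, 0, -11, -∞]
  [1, -∞, 0, -∞]
  [-4, -4, -15, 0]
D(4):
  [0, -∞, -∞, -∞]
  [0, 0, -11, -∞]
  [1, -∞, 0, -∞]
  [-4, -4, -15, 0]
Answer: A* = [[0, -∞, -∞, -∞], [0, 0, -11, -∞], [1, -∞, 0, -∞], [-4, -4, -15, 0]]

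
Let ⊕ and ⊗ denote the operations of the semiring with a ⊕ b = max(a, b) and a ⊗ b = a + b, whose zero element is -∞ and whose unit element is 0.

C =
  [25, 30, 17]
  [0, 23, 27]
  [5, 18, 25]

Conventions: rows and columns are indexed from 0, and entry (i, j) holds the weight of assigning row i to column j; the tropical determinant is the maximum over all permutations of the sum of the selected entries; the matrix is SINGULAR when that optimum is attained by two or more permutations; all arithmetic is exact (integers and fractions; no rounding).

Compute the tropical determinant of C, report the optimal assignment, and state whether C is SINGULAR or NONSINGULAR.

σ = (0, 1, 2): 25 + 23 + 25 = 73
σ = (0, 2, 1): 25 + 27 + 18 = 70
σ = (1, 0, 2): 30 + 0 + 25 = 55
σ = (1, 2, 0): 30 + 27 + 5 = 62
σ = (2, 0, 1): 17 + 0 + 18 = 35
σ = (2, 1, 0): 17 + 23 + 5 = 45
Optimal value attained by: σ = (0, 1, 2).
Answer: det⊕(C) = 73; verdict: NONSINGULAR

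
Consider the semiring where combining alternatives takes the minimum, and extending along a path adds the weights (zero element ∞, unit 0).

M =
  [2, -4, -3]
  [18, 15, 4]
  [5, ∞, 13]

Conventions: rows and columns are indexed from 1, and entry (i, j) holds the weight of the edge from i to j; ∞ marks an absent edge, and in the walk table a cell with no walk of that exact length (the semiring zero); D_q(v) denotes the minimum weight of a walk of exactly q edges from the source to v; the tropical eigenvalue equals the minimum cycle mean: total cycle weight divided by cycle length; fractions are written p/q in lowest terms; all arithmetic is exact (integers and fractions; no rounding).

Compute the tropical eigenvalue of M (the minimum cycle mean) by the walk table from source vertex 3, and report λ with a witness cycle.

q=0: [∞, ∞, 0]
q=1: [5, ∞, 13]
q=2: [7, 1, 2]
q=3: [7, 3, 4]
Optimal cycle mean attained by: cycle 1->3->1, total (-3) + 5, length 2.
Answer: λ = 1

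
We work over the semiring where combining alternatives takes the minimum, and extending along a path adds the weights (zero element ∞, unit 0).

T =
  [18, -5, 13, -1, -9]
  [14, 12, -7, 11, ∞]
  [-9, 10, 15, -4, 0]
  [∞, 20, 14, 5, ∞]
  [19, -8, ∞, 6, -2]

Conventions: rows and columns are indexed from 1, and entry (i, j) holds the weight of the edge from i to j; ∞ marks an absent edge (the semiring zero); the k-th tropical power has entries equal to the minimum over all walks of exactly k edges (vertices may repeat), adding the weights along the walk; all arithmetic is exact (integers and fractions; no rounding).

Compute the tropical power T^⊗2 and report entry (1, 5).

T^⊗2:
  [4, -17, -12, -3, -11]
  [-16, 3, 5, -11, -7]
  [6, -14, 3, -10, -18]
  [5, 24, 13, 10, 14]
  [6, -10, -15, 3, -4]
Key observation: the optimum is the walk 1->5->5, with weight (-9) + (-2) = -11.
Optimal value attained by: walk 1->5->5.
Answer: (T^⊗2)[1][5] = -11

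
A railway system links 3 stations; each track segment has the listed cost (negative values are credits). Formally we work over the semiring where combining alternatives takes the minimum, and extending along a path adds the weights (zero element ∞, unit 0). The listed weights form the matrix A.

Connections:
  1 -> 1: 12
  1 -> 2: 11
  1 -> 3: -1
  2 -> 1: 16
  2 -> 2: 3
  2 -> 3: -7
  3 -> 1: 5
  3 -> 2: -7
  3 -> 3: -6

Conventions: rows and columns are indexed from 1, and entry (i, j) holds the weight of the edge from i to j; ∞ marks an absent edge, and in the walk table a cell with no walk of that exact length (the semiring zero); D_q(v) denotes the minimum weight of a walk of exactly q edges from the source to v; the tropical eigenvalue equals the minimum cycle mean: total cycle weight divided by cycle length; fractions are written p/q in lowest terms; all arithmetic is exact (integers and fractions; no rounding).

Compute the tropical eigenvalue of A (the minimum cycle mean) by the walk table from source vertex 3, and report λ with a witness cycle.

q=0: [∞, ∞, 0]
q=1: [5, -7, -6]
q=2: [-1, -13, -14]
q=3: [-9, -21, -20]
Optimal cycle mean attained by: cycle 2->3->2, total (-7) + (-7), length 2.
Answer: λ = -7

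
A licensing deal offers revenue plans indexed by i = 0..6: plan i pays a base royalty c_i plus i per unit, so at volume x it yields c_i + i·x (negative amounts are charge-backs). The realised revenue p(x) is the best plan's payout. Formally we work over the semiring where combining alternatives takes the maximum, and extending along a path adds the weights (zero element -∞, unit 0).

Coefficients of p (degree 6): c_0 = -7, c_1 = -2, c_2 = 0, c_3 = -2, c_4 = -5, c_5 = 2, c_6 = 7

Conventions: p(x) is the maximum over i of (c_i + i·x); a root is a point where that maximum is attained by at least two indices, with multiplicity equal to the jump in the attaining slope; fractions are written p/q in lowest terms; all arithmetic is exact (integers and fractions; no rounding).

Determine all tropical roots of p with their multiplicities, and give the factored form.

hull edge (i=0, c=-7) to (i=1, c=-2): slope 5, span 1
hull edge (i=1, c=-2) to (i=2, c=0): slope 2, span 1
hull edge (i=2, c=0) to (i=6, c=7): slope 7/4, span 4
Factored form: p(x) = 7 ⊗ (x ⊕ (-5)) ⊗ (x ⊕ (-2)) ⊗ (x ⊕ (-7/4)) ⊗ (x ⊕ (-7/4)) ⊗ (x ⊕ (-7/4)) ⊗ (x ⊕ (-7/4))
Answer: roots = -5 (mult 1), -2 (mult 1), -7/4 (mult 4)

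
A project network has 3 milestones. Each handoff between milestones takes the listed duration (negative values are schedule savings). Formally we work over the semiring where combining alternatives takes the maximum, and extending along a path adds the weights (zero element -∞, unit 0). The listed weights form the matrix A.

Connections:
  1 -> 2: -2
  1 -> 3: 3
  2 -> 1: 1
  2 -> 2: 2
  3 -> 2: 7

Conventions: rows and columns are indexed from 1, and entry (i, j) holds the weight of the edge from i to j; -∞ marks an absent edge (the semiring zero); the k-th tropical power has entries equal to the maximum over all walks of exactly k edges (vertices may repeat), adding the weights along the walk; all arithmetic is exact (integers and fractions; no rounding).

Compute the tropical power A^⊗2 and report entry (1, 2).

A^⊗2:
  [-1, 10, -∞]
  [3, 4, 4]
  [8, 9, -∞]
Key observation: the optimum is the walk 1->3->2, with weight 3 + 7 = 10.
Optimal value attained by: walk 1->3->2.
Answer: (A^⊗2)[1][2] = 10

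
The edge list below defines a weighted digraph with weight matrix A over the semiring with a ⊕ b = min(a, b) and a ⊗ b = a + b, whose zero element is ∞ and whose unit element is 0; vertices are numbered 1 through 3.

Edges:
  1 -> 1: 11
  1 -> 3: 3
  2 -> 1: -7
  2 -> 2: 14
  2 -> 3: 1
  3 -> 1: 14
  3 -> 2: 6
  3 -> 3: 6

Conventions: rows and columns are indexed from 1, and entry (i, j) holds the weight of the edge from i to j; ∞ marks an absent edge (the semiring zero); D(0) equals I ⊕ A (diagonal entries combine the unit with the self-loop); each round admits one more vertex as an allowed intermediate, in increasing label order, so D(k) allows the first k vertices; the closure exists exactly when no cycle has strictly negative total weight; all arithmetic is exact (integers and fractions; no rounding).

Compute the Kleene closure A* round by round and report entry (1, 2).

D(0):
  [0, ∞, 3]
  [-7, 0, 1]
  [14, 6, 0]
D(1):
  [0, ∞, 3]
  [-7, 0, -4]
  [14, 6, 0]
D(2):
  [0, ∞, 3]
  [-7, 0, -4]
  [-1, 6, 0]
D(3):
  [0, 9, 3]
  [-7, 0, -4]
  [-1, 6, 0]
Answer: A*[1][2] = 9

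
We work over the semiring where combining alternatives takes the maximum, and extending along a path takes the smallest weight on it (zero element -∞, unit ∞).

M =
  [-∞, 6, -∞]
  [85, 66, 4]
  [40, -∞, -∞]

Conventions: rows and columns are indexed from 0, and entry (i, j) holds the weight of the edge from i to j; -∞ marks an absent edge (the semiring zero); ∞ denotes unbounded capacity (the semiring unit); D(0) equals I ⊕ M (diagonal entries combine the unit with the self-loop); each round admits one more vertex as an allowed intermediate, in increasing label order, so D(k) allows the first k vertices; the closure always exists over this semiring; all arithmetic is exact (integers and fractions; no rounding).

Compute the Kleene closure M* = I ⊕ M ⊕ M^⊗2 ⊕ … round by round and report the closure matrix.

D(0):
  [∞, 6, -∞]
  [85, ∞, 4]
  [40, -∞, ∞]
D(1):
  [∞, 6, -∞]
  [85, ∞, 4]
  [40, 6, ∞]
D(2):
  [∞, 6, 4]
  [85, ∞, 4]
  [40, 6, ∞]
D(3):
  [∞, 6, 4]
  [85, ∞, 4]
  [40, 6, ∞]
Answer: M* = [[∞, 6, 4], [85, ∞, 4], [40, 6, ∞]]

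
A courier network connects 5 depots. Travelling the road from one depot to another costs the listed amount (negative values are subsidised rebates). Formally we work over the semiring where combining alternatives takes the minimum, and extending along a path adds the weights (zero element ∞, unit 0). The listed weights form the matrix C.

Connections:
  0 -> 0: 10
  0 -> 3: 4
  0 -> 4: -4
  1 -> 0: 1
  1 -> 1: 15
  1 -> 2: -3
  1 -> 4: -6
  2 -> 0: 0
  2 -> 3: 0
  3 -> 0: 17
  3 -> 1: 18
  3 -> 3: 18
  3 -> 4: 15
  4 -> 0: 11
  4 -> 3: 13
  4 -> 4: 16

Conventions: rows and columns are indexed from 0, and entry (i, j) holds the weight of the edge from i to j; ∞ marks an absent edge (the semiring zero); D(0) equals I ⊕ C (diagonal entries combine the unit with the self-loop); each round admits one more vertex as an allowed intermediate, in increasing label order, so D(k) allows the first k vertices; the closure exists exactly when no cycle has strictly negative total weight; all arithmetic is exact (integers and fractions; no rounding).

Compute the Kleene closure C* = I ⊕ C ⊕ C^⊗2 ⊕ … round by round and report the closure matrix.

D(0):
  [0, ∞, ∞, 4, -4]
  [1, 0, -3, ∞, -6]
  [0, ∞, 0, 0, ∞]
  [17, 18, ∞, 0, 15]
  [11, ∞, ∞, 13, 0]
D(1):
  [0, ∞, ∞, 4, -4]
  [1, 0, -3, 5, -6]
  [0, ∞, 0, 0, -4]
  [17, 18, ∞, 0, 13]
  [11, ∞, ∞, 13, 0]
D(2):
  [0, ∞, ∞, 4, -4]
  [1, 0, -3, 5, -6]
  [0, ∞, 0, 0, -4]
  [17, 18, 15, 0, 12]
  [11, ∞, ∞, 13, 0]
D(3):
  [0, ∞, ∞, 4, -4]
  [-3, 0, -3, -3, -7]
  [0, ∞, 0, 0, -4]
  [15, 18, 15, 0, 11]
  [11, ∞, ∞, 13, 0]
D(4):
  [0, 22, 19, 4, -4]
  [-3, 0, -3, -3, -7]
  [0, 18, 0, 0, -4]
  [15, 18, 15, 0, 11]
  [11, 31, 28, 13, 0]
D(5):
  [0, 22, 19, 4, -4]
  [-3, 0, -3, -3, -7]
  [0, 18, 0, 0, -4]
  [15, 18, 15, 0, 11]
  [11, 31, 28, 13, 0]
Answer: C* = [[0, 22, 19, 4, -4], [-3, 0, -3, -3, -7], [0, 18, 0, 0, -4], [15, 18, 15, 0, 11], [11, 31, 28, 13, 0]]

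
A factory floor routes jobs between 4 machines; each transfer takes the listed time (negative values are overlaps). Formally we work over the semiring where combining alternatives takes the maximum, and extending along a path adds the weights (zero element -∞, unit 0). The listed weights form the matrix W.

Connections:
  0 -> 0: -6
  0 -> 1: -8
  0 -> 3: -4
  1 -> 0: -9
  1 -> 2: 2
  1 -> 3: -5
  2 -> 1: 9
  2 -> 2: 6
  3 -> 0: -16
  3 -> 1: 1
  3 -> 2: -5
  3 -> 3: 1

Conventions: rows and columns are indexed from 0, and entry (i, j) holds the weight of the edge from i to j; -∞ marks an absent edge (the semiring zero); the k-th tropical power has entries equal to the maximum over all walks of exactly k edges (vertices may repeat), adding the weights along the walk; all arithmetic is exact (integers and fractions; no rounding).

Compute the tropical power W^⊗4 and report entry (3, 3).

W^⊗2:
  [-12, -3, -6, -3]
  [-15, 11, 8, -4]
  [0, 15, 12, 4]
  [-8, 4, 3, 2]
W^⊗3:
  [-12, 3, 0, -2]
  [2, 17, 14, 6]
  [6, 21, 18, 10]
  [-5, 12, 9, 3]
W^⊗4:
  [-6, 9, 6, -1]
  [8, 23, 20, 12]
  [12, 27, 24, 16]
  [3, 18, 15, 7]
Key observation: the optimum is the walk 3->1->2->1->3, with weight 1 + 2 + 9 + (-5) = 7.
Optimal value attained by: walk 3->1->2->1->3.
Answer: (W^⊗4)[3][3] = 7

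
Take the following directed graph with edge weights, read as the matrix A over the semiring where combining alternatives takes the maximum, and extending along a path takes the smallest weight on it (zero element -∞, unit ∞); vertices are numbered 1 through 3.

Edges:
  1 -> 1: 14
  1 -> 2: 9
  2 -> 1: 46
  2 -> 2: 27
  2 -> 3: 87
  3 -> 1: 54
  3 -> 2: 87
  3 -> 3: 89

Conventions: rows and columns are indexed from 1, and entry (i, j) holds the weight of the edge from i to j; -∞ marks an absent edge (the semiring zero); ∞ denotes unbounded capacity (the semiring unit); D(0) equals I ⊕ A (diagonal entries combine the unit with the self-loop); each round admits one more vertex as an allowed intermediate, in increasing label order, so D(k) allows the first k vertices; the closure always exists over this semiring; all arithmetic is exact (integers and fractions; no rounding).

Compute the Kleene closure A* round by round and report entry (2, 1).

D(0):
  [∞, 9, -∞]
  [46, ∞, 87]
  [54, 87, ∞]
D(1):
  [∞, 9, -∞]
  [46, ∞, 87]
  [54, 87, ∞]
D(2):
  [∞, 9, 9]
  [46, ∞, 87]
  [54, 87, ∞]
D(3):
  [∞, 9, 9]
  [54, ∞, 87]
  [54, 87, ∞]
Answer: A*[2][1] = 54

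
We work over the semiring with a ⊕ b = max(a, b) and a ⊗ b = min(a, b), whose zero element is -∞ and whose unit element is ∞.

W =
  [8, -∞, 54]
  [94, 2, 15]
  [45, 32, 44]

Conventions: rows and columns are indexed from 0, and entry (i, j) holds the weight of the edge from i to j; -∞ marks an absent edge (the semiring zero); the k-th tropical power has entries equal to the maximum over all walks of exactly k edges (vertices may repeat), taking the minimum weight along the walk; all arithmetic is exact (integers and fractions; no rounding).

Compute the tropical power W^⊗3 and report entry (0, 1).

W^⊗2:
  [45, 32, 44]
  [15, 15, 54]
  [44, 32, 45]
W^⊗3:
  [44, 32, 45]
  [45, 32, 44]
  [45, 32, 44]
Key observation: the optimum is the walk 0->2->2->1, with weight 54 min 44 min 32 = 32.
Optimal value attained by: walk 0->2->2->1.
Answer: (W^⊗3)[0][1] = 32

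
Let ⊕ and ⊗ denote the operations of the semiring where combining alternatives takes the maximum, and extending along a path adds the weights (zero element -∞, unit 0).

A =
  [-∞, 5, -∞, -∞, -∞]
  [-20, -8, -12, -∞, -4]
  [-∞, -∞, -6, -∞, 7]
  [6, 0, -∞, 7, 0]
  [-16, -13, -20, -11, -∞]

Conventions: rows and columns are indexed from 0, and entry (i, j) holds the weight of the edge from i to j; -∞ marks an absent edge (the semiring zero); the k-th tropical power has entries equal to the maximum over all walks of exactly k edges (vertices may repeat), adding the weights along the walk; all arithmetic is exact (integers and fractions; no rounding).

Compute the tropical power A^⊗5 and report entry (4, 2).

A^⊗2:
  [-15, -3, -7, -∞, 1]
  [-20, -15, -18, -15, -5]
  [-9, -6, -12, -4, 1]
  [13, 11, -12, 14, 7]
  [-5, -11, -25, -4, -11]
A^⊗3:
  [-15, -10, -13, -10, 0]
  [-9, -15, -24, -8, -11]
  [2, -4, -18, 3, -4]
  [20, 18, -1, 21, 14]
  [2, 0, -23, 3, -4]
A^⊗4:
  [-4, -10, -19, -3, -6]
  [-2, -4, -27, -1, -8]
  [9, 7, -16, 10, 3]
  [27, 25, 6, 28, 21]
  [9, 7, -12, 10, 3]
A^⊗5:
  [3, 1, -22, 4, -3]
  [5, 3, -16, 6, -1]
  [16, 14, -5, 17, 10]
  [34, 32, 13, 35, 28]
  [16, 14, -5, 17, 10]
Key observation: the optimum is the walk 4->3->3->0->1->2, with weight (-11) + 7 + 6 + 5 + (-12) = -5.
Optimal value attained by: walk 4->3->3->0->1->2.
Answer: (A^⊗5)[4][2] = -5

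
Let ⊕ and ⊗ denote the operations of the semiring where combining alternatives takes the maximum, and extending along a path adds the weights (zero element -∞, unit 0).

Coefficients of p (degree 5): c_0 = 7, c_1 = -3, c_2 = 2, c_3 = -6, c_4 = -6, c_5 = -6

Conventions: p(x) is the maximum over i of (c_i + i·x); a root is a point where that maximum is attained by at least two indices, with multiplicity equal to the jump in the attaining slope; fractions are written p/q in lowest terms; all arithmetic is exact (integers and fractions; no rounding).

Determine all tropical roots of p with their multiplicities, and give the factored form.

hull edge (i=0, c=7) to (i=2, c=2): slope -5/2, span 2
hull edge (i=2, c=2) to (i=5, c=-6): slope -8/3, span 3
Factored form: p(x) = -6 ⊗ (x ⊕ 5/2) ⊗ (x ⊕ 5/2) ⊗ (x ⊕ 8/3) ⊗ (x ⊕ 8/3) ⊗ (x ⊕ 8/3)
Answer: roots = 5/2 (mult 2), 8/3 (mult 3)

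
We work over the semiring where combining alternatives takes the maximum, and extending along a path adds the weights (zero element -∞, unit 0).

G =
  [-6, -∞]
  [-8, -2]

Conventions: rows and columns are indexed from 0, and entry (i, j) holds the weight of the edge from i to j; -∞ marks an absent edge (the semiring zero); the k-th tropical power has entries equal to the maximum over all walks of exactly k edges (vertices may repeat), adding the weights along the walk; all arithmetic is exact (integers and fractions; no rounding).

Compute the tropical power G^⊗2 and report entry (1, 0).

G^⊗2:
  [-12, -∞]
  [-10, -4]
Key observation: the optimum is the walk 1->1->0, with weight (-2) + (-8) = -10.
Optimal value attained by: walk 1->1->0.
Answer: (G^⊗2)[1][0] = -10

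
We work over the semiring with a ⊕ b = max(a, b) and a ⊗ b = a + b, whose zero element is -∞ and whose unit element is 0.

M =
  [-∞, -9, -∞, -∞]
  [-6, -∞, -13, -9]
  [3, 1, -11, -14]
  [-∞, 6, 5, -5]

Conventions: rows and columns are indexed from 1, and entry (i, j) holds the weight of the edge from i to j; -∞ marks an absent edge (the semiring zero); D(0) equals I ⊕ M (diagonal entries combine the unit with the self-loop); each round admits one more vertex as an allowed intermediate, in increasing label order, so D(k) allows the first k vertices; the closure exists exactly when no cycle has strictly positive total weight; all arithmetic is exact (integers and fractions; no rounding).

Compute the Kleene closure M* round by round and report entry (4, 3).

D(0):
  [0, -9, -∞, -∞]
  [-6, 0, -13, -9]
  [3, 1, 0, -14]
  [-∞, 6, 5, 0]
D(1):
  [0, -9, -∞, -∞]
  [-6, 0, -13, -9]
  [3, 1, 0, -14]
  [-∞, 6, 5, 0]
D(2):
  [0, -9, -22, -18]
  [-6, 0, -13, -9]
  [3, 1, 0, -8]
  [0, 6, 5, 0]
D(3):
  [0, -9, -22, -18]
  [-6, 0, -13, -9]
  [3, 1, 0, -8]
  [8, 6, 5, 0]
D(4):
  [0, -9, -13, -18]
  [-1, 0, -4, -9]
  [3, 1, 0, -8]
  [8, 6, 5, 0]
Answer: M*[4][3] = 5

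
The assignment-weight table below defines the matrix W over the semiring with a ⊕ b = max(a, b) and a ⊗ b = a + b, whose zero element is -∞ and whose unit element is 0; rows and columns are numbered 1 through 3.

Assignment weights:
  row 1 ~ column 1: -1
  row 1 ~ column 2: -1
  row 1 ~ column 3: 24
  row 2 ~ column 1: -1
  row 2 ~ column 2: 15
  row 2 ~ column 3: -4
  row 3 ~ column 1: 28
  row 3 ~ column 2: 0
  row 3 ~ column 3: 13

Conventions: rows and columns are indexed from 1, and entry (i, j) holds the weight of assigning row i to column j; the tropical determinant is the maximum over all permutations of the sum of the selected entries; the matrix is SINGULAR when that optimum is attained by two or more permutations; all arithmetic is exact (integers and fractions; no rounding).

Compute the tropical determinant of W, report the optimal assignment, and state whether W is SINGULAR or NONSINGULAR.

σ = (1, 2, 3): (-1) + 15 + 13 = 27
σ = (1, 3, 2): (-1) + (-4) + 0 = -5
σ = (2, 1, 3): (-1) + (-1) + 13 = 11
σ = (2, 3, 1): (-1) + (-4) + 28 = 23
σ = (3, 1, 2): 24 + (-1) + 0 = 23
σ = (3, 2, 1): 24 + 15 + 28 = 67
Optimal value attained by: σ = (3, 2, 1).
Answer: det⊕(W) = 67; verdict: NONSINGULAR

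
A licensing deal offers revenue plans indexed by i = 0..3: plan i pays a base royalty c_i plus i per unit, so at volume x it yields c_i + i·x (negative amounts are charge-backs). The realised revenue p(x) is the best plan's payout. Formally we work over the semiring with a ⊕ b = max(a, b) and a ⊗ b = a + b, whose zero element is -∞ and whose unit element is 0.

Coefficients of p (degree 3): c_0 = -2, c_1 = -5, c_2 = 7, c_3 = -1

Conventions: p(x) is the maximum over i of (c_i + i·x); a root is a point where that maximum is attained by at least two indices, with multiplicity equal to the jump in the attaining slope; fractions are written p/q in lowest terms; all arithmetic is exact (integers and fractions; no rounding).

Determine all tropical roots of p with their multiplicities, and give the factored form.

hull edge (i=0, c=-2) to (i=2, c=7): slope 9/2, span 2
hull edge (i=2, c=7) to (i=3, c=-1): slope -8, span 1
Factored form: p(x) = -1 ⊗ (x ⊕ (-9/2)) ⊗ (x ⊕ (-9/2)) ⊗ (x ⊕ 8)
Answer: roots = -9/2 (mult 2), 8 (mult 1)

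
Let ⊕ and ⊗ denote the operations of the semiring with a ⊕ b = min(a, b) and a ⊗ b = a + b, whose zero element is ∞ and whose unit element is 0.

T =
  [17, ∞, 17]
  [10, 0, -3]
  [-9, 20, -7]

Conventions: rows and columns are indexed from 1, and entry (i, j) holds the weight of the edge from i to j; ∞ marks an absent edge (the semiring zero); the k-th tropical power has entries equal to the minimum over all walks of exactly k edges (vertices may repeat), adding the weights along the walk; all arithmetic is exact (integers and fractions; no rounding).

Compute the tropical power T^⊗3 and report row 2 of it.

T^⊗2:
  [8, 37, 10]
  [-12, 0, -10]
  [-16, 13, -14]
T^⊗3:
  [1, 30, 3]
  [-19, 0, -17]
  [-23, 6, -21]
Answer: row 2 of T^⊗3 = [-19, 0, -17]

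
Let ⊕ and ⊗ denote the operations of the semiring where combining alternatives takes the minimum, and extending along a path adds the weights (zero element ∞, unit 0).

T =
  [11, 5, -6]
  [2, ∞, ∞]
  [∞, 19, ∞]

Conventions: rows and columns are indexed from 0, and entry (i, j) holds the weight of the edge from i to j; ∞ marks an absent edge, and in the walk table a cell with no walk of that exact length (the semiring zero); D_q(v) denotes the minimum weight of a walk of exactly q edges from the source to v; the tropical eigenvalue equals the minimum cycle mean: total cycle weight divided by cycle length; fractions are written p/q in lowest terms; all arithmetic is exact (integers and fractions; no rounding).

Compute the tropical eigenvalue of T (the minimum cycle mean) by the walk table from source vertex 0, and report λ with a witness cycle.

q=0: [0, ∞, ∞]
q=1: [11, 5, -6]
q=2: [7, 13, 5]
q=3: [15, 12, 1]
Optimal cycle mean attained by: cycle 0->1->0, total 5 + 2, length 2.
Answer: λ = 7/2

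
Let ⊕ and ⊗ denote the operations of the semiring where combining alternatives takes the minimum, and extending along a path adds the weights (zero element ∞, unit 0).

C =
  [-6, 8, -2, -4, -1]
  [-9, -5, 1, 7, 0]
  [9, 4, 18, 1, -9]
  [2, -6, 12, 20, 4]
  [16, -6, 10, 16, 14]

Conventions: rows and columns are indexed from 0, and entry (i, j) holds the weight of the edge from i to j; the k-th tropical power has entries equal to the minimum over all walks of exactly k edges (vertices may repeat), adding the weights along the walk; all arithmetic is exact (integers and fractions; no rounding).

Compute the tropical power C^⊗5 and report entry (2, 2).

C^⊗2:
  [-12, -10, -8, -10, -11]
  [-15, -10, -11, -13, -10]
  [-5, -15, 1, 5, 4]
  [-15, -11, -5, -2, -6]
  [-15, -11, -5, 1, -6]
C^⊗3:
  [-19, -17, -14, -16, -17]
  [-21, -19, -17, -19, -20]
  [-24, -20, -14, -9, -15]
  [-21, -16, -17, -19, -16]
  [-21, -16, -17, -19, -16]
C^⊗4:
  [-26, -23, -21, -23, -23]
  [-28, -26, -23, -25, -26]
  [-30, -25, -26, -28, -25]
  [-27, -25, -23, -25, -26]
  [-27, -25, -23, -25, -26]
C^⊗5:
  [-32, -29, -28, -30, -30]
  [-35, -32, -30, -32, -32]
  [-36, -34, -32, -34, -35]
  [-34, -32, -29, -31, -32]
  [-34, -32, -29, -31, -32]
Key observation: the optimum is the walk 2->4->1->0->0->2, with weight (-9) + (-6) + (-9) + (-6) + (-2) = -32.
Optimal value attained by: walk 2->4->1->0->0->2.
Answer: (C^⊗5)[2][2] = -32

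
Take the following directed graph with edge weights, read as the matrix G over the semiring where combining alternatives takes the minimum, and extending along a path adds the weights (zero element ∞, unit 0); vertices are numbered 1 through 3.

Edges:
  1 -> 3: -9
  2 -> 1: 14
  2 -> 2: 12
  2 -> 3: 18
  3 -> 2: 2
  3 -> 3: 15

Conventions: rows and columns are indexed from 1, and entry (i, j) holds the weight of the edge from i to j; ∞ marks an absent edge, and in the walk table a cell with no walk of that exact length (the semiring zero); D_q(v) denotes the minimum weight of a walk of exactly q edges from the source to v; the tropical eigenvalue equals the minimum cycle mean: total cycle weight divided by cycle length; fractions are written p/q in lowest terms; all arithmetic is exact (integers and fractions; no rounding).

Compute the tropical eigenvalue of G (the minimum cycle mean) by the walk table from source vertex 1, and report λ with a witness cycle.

q=0: [0, ∞, ∞]
q=1: [∞, ∞, -9]
q=2: [∞, -7, 6]
q=3: [7, 5, 11]
Optimal cycle mean attained by: cycle 1->3->2->1, total (-9) + 2 + 14, length 3.
Answer: λ = 7/3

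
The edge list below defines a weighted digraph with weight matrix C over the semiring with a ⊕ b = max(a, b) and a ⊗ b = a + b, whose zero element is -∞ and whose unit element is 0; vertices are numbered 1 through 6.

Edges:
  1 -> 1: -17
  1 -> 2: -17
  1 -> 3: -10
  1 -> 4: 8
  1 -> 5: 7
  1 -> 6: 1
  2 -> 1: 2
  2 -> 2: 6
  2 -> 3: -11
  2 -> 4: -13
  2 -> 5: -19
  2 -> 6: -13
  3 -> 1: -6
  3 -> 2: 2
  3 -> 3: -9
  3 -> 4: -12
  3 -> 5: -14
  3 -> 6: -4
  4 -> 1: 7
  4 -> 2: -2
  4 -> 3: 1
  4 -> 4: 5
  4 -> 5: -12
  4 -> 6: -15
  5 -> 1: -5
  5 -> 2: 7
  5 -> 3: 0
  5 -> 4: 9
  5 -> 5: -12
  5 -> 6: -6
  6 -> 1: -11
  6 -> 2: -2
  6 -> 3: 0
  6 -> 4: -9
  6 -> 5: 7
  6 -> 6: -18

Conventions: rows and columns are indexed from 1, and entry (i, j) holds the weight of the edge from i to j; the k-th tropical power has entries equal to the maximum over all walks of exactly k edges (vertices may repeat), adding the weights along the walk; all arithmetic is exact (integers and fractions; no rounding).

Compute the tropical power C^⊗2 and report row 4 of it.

C^⊗2:
  [15, 14, 9, 16, 8, 1]
  [8, 12, -5, 10, 9, 3]
  [4, 8, -4, 2, 3, -5]
  [12, 4, 6, 15, 14, 8]
  [16, 13, 10, 14, 2, -4]
  [2, 14, 7, 16, -4, 1]
Answer: row 4 of C^⊗2 = [12, 4, 6, 15, 14, 8]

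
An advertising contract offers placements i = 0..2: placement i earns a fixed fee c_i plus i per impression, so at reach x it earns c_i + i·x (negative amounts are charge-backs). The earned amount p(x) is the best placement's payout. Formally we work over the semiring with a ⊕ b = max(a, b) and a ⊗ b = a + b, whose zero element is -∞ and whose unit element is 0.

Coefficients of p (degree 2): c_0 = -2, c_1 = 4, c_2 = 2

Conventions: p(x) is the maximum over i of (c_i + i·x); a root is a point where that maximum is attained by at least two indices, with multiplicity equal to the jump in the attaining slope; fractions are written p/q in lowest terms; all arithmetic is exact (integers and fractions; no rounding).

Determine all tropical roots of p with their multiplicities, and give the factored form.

hull edge (i=0, c=-2) to (i=1, c=4): slope 6, span 1
hull edge (i=1, c=4) to (i=2, c=2): slope -2, span 1
Factored form: p(x) = 2 ⊗ (x ⊕ (-6)) ⊗ (x ⊕ 2)
Answer: roots = -6 (mult 1), 2 (mult 1)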